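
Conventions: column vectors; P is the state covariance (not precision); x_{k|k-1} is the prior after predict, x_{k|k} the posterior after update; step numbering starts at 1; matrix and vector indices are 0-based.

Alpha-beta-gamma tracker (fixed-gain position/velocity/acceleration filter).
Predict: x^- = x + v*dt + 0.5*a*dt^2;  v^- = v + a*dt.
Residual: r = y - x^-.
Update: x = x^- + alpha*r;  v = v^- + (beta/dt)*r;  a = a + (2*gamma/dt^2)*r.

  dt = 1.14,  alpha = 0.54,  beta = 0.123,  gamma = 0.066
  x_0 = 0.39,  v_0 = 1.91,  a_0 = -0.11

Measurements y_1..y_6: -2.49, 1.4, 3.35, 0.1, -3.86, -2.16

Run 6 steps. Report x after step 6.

x_post = -3.2359

step 1: x_pred=2.4959  r=-4.9859  x^+=-0.1965  v^+=1.2466  a^+=-0.6164
step 2: x_pred=0.8242  r=0.5758  x^+=1.1351  v^+=0.6061  a^+=-0.5579
step 3: x_pred=1.4635  r=1.8865  x^+=2.4822  v^+=0.1736  a^+=-0.3663
step 4: x_pred=2.4420  r=-2.3420  x^+=1.1773  v^+=-0.4967  a^+=-0.6042
step 5: x_pred=0.2185  r=-4.0785  x^+=-1.9839  v^+=-1.6256  a^+=-1.0184
step 6: x_pred=-4.4988  r=2.3388  x^+=-3.2359  v^+=-2.5342  a^+=-0.7809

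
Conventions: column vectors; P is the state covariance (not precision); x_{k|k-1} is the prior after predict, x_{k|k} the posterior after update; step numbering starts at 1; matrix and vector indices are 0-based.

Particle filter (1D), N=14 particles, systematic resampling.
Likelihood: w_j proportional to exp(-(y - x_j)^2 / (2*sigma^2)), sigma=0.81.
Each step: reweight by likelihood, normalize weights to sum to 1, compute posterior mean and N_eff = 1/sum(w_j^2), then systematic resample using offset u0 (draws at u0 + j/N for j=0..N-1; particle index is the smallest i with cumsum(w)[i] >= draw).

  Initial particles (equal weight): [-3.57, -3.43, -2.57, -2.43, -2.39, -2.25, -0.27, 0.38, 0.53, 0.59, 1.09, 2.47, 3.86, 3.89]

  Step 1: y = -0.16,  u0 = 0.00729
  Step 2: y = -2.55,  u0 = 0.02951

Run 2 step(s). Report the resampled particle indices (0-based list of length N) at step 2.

step 1: w=[0.0000, 0.0001, 0.0034, 0.0056, 0.0064, 0.0101, 0.2800, 0.2263, 0.1966, 0.1841, 0.0859, 0.0015, 0.0000, 0.0000]  mean=0.2598  Neff=4.7676  idx=[3, 6, 6, 6, 6, 7, 7, 7, 8, 8, 8, 9, 9, 10]
step 2: w=[0.9219, 0.0177, 0.0177, 0.0177, 0.0177, 0.0013, 0.0013, 0.0013, 0.0007, 0.0007, 0.0007, 0.0005, 0.0005, 0.0000]  mean=-2.2562  Neff=1.1748  idx=[0, 0, 0, 0, 0, 0, 0, 0, 0, 0, 0, 0, 0, 3]

resampled_idx = [0, 0, 0, 0, 0, 0, 0, 0, 0, 0, 0, 0, 0, 3]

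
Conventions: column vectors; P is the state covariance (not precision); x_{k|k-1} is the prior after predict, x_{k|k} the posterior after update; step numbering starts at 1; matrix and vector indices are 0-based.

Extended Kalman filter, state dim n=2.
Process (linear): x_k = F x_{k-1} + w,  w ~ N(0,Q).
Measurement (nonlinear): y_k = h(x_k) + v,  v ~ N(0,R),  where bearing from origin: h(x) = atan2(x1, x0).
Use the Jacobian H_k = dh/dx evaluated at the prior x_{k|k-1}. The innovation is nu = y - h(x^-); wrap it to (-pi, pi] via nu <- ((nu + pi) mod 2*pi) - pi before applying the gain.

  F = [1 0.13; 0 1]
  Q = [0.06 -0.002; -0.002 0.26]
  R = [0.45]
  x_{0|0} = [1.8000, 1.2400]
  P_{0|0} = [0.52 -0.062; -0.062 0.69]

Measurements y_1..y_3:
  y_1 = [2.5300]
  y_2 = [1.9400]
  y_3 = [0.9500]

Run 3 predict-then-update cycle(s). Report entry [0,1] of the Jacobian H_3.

step 1: x^-=[1.9612, 1.2400]  P^-=[0.5755 0.0257; 0.0257 0.9500]  H_jac=[-0.2303 0.3643]  S=[0.6023]  K=[-0.2045; 0.5648]  nu=[1.9662]  x^+=[1.5590, 2.3504]  P^+=[0.5503 0.0953; 0.0953 0.7579]
step 2: x^-=[1.8646, 2.3504]  P^-=[0.6479 0.1918; 0.1918 1.0179]  H_jac=[-0.2611 0.2071]  S=[0.5171]  K=[-0.2503; 0.3109]  nu=[1.0398]  x^+=[1.6042, 2.6737]  P^+=[0.6155 0.2321; 0.2321 0.9679]
step 3: x^-=[1.9518, 2.6737]  P^-=[0.7522 0.3559; 0.3559 1.2279]  H_jac=[-0.2440 0.1781]  S=[0.5028]  K=[-0.2389; 0.2623]  nu=[0.0098]  x^+=[1.9495, 2.6763]  P^+=[0.7235 0.3874; 0.3874 1.1933]

H_jac[0,1] = 0.1781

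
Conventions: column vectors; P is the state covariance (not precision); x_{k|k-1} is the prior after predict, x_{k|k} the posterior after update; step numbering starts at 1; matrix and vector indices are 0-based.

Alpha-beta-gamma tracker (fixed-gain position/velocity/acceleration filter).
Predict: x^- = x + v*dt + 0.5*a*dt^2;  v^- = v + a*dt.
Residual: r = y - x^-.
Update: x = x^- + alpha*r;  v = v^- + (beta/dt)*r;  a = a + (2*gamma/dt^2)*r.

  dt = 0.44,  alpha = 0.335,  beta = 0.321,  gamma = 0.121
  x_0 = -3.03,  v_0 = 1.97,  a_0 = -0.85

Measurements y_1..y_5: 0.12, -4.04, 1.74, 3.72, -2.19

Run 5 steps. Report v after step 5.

v_post = 1.3935

step 1: x_pred=-2.2455  r=2.3655  x^+=-1.4530  v^+=3.3217  a^+=2.1068
step 2: x_pred=0.2125  r=-4.2525  x^+=-1.2121  v^+=1.1464  a^+=-3.2087
step 3: x_pred=-1.0183  r=2.7583  x^+=-0.0943  v^+=1.7469  a^+=0.2392
step 4: x_pred=0.6975  r=3.0225  x^+=1.7100  v^+=4.0571  a^+=4.0173
step 5: x_pred=3.8841  r=-6.0741  x^+=1.8492  v^+=1.3935  a^+=-3.5753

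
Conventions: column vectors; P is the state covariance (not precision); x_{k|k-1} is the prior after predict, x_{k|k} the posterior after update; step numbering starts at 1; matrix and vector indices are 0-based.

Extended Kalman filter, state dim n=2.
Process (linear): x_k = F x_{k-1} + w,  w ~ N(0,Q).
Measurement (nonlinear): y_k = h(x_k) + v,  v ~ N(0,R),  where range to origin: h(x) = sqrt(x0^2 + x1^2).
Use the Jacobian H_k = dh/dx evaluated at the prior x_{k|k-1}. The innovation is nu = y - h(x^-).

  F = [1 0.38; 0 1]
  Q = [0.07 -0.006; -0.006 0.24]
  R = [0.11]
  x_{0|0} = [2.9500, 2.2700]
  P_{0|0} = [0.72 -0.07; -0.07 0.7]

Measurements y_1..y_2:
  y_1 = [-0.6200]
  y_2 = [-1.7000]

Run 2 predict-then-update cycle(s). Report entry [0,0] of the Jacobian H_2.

step 1: x^-=[3.8126, 2.2700]  P^-=[0.8379 0.1900; 0.1900 0.9400]  H_jac=[0.8592 0.5116]  S=[1.1416]  K=[0.7158; 0.5642]  nu=[-5.0572]  x^+=[0.1929, -0.5834]  P^+=[0.2530 -0.2710; -0.2710 0.5766]
step 2: x^-=[-0.0288, -0.5834]  P^-=[0.2003 -0.0580; -0.0580 0.8166]  H_jac=[-0.0493 -0.9988]  S=[0.9194]  K=[0.0522; -0.8840]  nu=[-2.2841]  x^+=[-0.1481, 1.4358]  P^+=[0.1978 -0.0155; -0.0155 0.0981]

H_jac[0,0] = -0.0493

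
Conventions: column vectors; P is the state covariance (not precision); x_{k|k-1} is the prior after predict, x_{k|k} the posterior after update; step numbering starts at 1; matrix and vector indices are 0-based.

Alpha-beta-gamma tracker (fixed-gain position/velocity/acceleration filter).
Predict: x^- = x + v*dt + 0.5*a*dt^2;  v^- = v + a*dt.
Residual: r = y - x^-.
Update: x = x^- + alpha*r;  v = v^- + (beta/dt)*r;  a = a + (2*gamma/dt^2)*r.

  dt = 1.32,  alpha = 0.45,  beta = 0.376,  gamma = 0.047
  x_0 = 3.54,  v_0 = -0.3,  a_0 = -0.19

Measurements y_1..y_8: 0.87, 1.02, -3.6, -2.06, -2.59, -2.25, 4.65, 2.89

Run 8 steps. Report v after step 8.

step 1: x_pred=2.9785  r=-2.1085  x^+=2.0297  v^+=-1.1514  a^+=-0.3037
step 2: x_pred=0.2452  r=0.7748  x^+=0.5939  v^+=-1.3316  a^+=-0.2619
step 3: x_pred=-1.3921  r=-2.2079  x^+=-2.3857  v^+=-2.3063  a^+=-0.3811
step 4: x_pred=-5.7620  r=3.7020  x^+=-4.0961  v^+=-1.7548  a^+=-0.1813
step 5: x_pred=-6.5704  r=3.9804  x^+=-4.7792  v^+=-0.8604  a^+=0.0334
step 6: x_pred=-5.8858  r=3.6358  x^+=-4.2497  v^+=0.2194  a^+=0.2295
step 7: x_pred=-3.7602  r=8.4102  x^+=0.0244  v^+=2.9180  a^+=0.6833
step 8: x_pred=4.4714  r=-1.5814  x^+=3.7598  v^+=3.3694  a^+=0.5979

v_post = 3.3694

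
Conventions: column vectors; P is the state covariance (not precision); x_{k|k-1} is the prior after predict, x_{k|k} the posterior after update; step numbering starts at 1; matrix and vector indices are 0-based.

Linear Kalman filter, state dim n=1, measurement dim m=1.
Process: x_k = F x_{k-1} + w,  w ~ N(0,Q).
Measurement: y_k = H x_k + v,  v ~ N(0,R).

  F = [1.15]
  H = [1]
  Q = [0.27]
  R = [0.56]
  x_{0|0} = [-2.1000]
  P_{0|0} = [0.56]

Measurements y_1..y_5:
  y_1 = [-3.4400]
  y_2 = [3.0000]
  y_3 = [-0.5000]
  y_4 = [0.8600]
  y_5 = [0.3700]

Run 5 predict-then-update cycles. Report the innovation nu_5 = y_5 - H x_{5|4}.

innov = [-0.0680]

step 1: x^-=[-2.4150]  P^-=[1.0106]  S=[1.5706]  K=[0.6434]  nu=[-1.0250]  x^+=[-3.0745]  P^+=[0.3603]
step 2: x^-=[-3.5357]  P^-=[0.7465]  S=[1.3065]  K=[0.5714]  nu=[6.5357]  x^+=[0.1987]  P^+=[0.3200]
step 3: x^-=[0.2285]  P^-=[0.6932]  S=[1.2532]  K=[0.5531]  nu=[-0.7285]  x^+=[-0.1745]  P^+=[0.3098]
step 4: x^-=[-0.2006]  P^-=[0.6797]  S=[1.2397]  K=[0.5483]  nu=[1.0606]  x^+=[0.3809]  P^+=[0.3070]
step 5: x^-=[0.4380]  P^-=[0.6760]  S=[1.2360]  K=[0.5469]  nu=[-0.0680]  x^+=[0.4008]  P^+=[0.3063]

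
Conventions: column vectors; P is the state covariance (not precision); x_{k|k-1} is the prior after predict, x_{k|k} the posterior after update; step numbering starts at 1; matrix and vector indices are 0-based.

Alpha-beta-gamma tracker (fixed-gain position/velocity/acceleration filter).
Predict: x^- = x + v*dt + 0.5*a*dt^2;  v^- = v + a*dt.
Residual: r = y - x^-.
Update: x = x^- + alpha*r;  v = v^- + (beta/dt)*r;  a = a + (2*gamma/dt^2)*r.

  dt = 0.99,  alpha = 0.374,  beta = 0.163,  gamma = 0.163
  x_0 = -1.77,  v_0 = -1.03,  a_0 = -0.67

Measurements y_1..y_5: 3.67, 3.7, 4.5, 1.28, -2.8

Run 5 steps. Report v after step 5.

step 1: x_pred=-3.1180  r=6.7880  x^+=-0.5793  v^+=-0.5757  a^+=1.5878
step 2: x_pred=-0.3711  r=4.0711  x^+=1.1515  v^+=1.6666  a^+=2.9420
step 3: x_pred=4.2431  r=0.2569  x^+=4.3392  v^+=4.6214  a^+=3.0274
step 4: x_pred=10.3980  r=-9.1180  x^+=6.9878  v^+=6.1173  a^+=-0.0054
step 5: x_pred=13.0413  r=-15.8413  x^+=7.1167  v^+=3.5037  a^+=-5.2745

v_post = 3.5037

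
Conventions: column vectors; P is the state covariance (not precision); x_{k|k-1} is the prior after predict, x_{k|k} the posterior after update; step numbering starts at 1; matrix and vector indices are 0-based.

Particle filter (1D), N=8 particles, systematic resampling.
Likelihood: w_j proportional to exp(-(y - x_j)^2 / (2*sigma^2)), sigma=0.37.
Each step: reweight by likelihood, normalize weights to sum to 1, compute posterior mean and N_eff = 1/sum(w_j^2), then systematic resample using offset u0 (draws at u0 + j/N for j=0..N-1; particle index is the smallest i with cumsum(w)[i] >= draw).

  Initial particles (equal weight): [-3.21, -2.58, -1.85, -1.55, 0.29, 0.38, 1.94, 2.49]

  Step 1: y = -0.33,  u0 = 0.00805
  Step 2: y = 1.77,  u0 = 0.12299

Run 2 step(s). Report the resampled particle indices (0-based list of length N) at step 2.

resampled_idx = [2, 3, 5, 5, 6, 6, 7, 7]

step 1: w=[0.0000, 0.0000, 0.0005, 0.0107, 0.6008, 0.3880, 0.0000, 0.0000]  mean=0.3042  Neff=1.9546  idx=[3, 4, 4, 4, 4, 5, 5, 5]
step 2: w=[0.0000, 0.0854, 0.0854, 0.0854, 0.0854, 0.2194, 0.2194, 0.2194]  mean=0.3492  Neff=5.7590  idx=[2, 3, 5, 5, 6, 6, 7, 7]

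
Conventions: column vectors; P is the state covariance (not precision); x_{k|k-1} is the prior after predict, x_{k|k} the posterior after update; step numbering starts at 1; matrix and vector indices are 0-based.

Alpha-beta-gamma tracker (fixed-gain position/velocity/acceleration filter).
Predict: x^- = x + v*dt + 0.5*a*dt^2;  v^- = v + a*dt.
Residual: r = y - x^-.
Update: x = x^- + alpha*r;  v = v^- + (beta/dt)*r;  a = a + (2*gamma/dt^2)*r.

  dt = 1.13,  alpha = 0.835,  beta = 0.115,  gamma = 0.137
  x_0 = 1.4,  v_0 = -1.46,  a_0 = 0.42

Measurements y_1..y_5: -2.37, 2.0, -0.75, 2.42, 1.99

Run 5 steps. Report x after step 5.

x_post = 2.3666

step 1: x_pred=0.0183  r=-2.3883  x^+=-1.9759  v^+=-1.2285  a^+=-0.0925
step 2: x_pred=-3.4231  r=5.4231  x^+=1.1052  v^+=-0.7811  a^+=1.0712
step 3: x_pred=0.9065  r=-1.6565  x^+=-0.4767  v^+=0.2608  a^+=0.7158
step 4: x_pred=0.2750  r=2.1450  x^+=2.0661  v^+=1.2879  a^+=1.1760
step 5: x_pred=4.2723  r=-2.2823  x^+=2.3666  v^+=2.3846  a^+=0.6863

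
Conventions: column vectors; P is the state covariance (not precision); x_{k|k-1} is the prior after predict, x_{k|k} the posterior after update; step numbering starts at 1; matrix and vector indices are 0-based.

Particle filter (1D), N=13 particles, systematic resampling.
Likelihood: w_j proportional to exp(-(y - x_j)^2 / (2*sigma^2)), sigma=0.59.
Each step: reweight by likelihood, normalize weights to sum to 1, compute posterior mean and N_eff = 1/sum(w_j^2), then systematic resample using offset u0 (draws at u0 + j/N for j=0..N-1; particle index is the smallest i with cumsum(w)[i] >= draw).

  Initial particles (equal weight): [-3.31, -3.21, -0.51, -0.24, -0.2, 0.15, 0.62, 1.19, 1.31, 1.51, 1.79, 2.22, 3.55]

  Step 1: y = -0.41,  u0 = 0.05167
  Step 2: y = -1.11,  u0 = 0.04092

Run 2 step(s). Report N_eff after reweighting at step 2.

N_eff = 10.0100

step 1: w=[0.0000, 0.0000, 0.2605, 0.2535, 0.2480, 0.1684, 0.0576, 0.0067, 0.0038, 0.0013, 0.0003, 0.0000, 0.0000]  mean=-0.1670  Neff=4.4376  idx=[2, 2, 2, 3, 3, 3, 3, 4, 4, 4, 5, 5, 6]
step 2: w=[0.1397, 0.1397, 0.1397, 0.0790, 0.0790, 0.0790, 0.0790, 0.0713, 0.0713, 0.0713, 0.0240, 0.0240, 0.0032]  mean=-0.3232  Neff=10.0100  idx=[0, 0, 1, 1, 2, 3, 4, 5, 6, 6, 8, 9, 10]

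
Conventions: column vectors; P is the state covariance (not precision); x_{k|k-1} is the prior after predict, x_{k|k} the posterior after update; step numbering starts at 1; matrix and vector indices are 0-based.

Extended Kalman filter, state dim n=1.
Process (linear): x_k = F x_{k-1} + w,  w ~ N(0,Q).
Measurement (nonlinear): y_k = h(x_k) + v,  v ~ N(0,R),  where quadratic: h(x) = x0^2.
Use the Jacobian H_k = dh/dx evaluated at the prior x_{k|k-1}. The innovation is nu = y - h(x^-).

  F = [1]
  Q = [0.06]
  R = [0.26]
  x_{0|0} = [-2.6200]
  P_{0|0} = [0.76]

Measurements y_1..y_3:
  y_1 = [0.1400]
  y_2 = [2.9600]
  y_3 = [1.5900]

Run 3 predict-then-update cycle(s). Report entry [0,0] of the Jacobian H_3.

H_jac[0,0] = -3.2572

step 1: x^-=[-2.6200]  P^-=[0.8200]  H_jac=[-5.2400]  S=[22.7752]  K=[-0.1887]  nu=[-6.7244]  x^+=[-1.3514]  P^+=[0.0094]
step 2: x^-=[-1.3514]  P^-=[0.0694]  H_jac=[-2.7027]  S=[0.7667]  K=[-0.2445]  nu=[1.1338]  x^+=[-1.6286]  P^+=[0.0235]
step 3: x^-=[-1.6286]  P^-=[0.0835]  H_jac=[-3.2572]  S=[1.1461]  K=[-0.2374]  nu=[-1.0624]  x^+=[-1.3764]  P^+=[0.0189]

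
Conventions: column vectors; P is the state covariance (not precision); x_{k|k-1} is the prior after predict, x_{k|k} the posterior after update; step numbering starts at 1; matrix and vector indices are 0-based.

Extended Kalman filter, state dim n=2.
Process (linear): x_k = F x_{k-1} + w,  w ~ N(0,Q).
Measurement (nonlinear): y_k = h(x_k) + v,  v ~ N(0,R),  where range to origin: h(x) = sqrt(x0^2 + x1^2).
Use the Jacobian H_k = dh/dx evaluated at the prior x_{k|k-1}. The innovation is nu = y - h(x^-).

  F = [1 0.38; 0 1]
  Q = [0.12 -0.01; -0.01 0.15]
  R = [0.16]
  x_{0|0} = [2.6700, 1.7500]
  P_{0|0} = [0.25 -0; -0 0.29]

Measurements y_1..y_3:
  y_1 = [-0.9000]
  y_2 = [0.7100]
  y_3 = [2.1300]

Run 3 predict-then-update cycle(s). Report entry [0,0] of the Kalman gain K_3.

step 1: x^-=[3.3350, 1.7500]  P^-=[0.4119 0.1002; 0.1002 0.4400]  H_jac=[0.8855 0.4647]  S=[0.6604]  K=[0.6228; 0.4439]  nu=[-4.6663]  x^+=[0.4290, -0.3215]  P^+=[0.1558 -0.0824; -0.0824 0.3099]
step 2: x^-=[0.3069, -0.3215]  P^-=[0.2579 0.0254; 0.0254 0.4599]  H_jac=[0.6905 -0.7234]  S=[0.4982]  K=[0.3206; -0.6325]  nu=[0.2656]  x^+=[0.3920, -0.4895]  P^+=[0.2067 0.1264; 0.1264 0.2605]
step 3: x^-=[0.2060, -0.4895]  P^-=[0.4604 0.2154; 0.2154 0.4105]  H_jac=[0.3879 -0.9217]  S=[0.4240]  K=[-0.0470; -0.6953]  nu=[1.5990]  x^+=[0.1308, -1.6013]  P^+=[0.4594 0.2015; 0.2015 0.2055]

K[0,0] = -0.0470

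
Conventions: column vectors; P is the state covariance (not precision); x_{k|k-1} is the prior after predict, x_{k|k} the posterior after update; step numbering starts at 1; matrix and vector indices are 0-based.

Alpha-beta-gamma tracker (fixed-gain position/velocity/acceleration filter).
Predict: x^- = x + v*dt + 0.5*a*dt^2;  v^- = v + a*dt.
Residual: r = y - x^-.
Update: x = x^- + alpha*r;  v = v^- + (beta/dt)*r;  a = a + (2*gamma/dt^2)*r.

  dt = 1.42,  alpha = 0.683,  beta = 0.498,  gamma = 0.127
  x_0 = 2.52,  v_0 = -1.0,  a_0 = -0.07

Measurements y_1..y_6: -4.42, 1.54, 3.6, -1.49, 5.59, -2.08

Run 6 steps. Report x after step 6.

step 1: x_pred=1.0294  r=-5.4494  x^+=-2.6925  v^+=-3.0105  a^+=-0.7564
step 2: x_pred=-7.7301  r=9.2701  x^+=-1.3986  v^+=-0.8336  a^+=0.4113
step 3: x_pred=-2.1677  r=5.7677  x^+=1.7716  v^+=1.7732  a^+=1.1378
step 4: x_pred=5.4367  r=-6.9267  x^+=0.7058  v^+=0.9597  a^+=0.2653
step 5: x_pred=2.3360  r=3.2540  x^+=4.5585  v^+=2.4776  a^+=0.6752
step 6: x_pred=8.7574  r=-10.8374  x^+=1.3554  v^+=-0.3643  a^+=-0.6900

x_post = 1.3554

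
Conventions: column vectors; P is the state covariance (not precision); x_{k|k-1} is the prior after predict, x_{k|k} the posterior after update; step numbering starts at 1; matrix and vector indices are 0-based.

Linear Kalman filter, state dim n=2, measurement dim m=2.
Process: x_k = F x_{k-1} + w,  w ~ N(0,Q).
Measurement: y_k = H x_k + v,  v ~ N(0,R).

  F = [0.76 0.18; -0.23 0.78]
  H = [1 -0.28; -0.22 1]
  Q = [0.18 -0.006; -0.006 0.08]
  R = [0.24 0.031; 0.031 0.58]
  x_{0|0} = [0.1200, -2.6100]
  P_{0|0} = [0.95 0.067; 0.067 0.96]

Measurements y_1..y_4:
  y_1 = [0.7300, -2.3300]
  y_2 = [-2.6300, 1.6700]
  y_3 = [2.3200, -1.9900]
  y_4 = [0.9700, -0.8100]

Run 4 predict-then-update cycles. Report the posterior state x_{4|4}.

x_post = [0.5204, -0.7314]

step 1: x^-=[-0.3786, -2.0634]  P^-=[0.7782 -0.0003; -0.0003 0.6903]  S=[1.0725 -0.3338; -0.3338 1.3081]  K=[0.7439 0.0587; -0.0177 0.5233]  nu=[0.5308, -0.3499]  x^+=[-0.0042, -2.2559]  P^+=[0.2093 0.1032; 0.1032 0.3256]
step 2: x^-=[-0.4093, -1.7586]  P^-=[0.3396 0.0600; 0.0600 0.2522]  S=[0.5658 -0.0506; -0.0506 0.8222]  K=[0.5721 0.0173; 0.0073 0.2911]  nu=[-2.7131, 3.3386]  x^+=[-1.9036, -0.8067]  P^+=[0.1552 0.0619; 0.0619 0.1827]
step 3: x^-=[-1.5920, -0.1913]  P^-=[0.2925 0.0267; 0.0267 0.1771]  S=[0.5315 -0.0546; -0.0546 0.7596]  K=[0.5352 -0.0111; -0.0201 0.2240]  nu=[3.8584, -2.1489]  x^+=[0.4969, -0.7503]  P^+=[0.1395 0.0408; 0.0408 0.1383]
step 4: x^-=[0.2426, -0.6996]  P^-=[0.2763 0.0115; 0.0115 0.1569]  S=[0.5221 -0.0614; -0.0614 0.7452]  K=[0.5202 -0.0232; -0.0380 0.2040]  nu=[0.5316, -0.0571]  x^+=[0.5204, -0.7314]  P^+=[0.1331 0.0320; 0.0320 0.1242]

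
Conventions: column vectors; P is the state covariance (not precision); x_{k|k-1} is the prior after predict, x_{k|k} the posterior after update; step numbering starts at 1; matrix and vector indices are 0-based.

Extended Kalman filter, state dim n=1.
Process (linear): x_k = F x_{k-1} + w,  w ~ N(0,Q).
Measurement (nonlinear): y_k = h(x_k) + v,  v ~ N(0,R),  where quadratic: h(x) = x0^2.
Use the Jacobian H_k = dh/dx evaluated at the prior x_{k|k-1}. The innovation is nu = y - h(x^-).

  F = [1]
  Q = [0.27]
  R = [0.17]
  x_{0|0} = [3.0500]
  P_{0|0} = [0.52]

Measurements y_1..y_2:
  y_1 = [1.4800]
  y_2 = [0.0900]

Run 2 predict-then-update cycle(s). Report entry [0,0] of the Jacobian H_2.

H_jac[0,0] = 3.5500

step 1: x^-=[3.0500]  P^-=[0.7900]  H_jac=[6.1000]  S=[29.5659]  K=[0.1630]  nu=[-7.8225]  x^+=[1.7750]  P^+=[0.0045]
step 2: x^-=[1.7750]  P^-=[0.2745]  H_jac=[3.5500]  S=[3.6299]  K=[0.2685]  nu=[-3.0606]  x^+=[0.9532]  P^+=[0.0129]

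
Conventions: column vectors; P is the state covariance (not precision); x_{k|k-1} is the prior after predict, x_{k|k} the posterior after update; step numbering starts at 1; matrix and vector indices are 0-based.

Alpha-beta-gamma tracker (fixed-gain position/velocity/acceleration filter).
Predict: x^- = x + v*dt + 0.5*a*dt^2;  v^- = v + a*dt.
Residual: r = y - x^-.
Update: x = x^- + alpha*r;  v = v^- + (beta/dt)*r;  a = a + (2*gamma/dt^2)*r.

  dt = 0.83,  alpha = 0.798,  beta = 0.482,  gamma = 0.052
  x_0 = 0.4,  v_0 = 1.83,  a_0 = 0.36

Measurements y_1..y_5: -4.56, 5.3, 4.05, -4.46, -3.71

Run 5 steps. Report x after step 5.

step 1: x_pred=2.0429  r=-6.6029  x^+=-3.2262  v^+=-1.7057  a^+=-0.6368
step 2: x_pred=-4.8613  r=10.1613  x^+=3.2474  v^+=3.6667  a^+=0.8972
step 3: x_pred=6.5998  r=-2.5498  x^+=4.5651  v^+=2.9306  a^+=0.5123
step 4: x_pred=7.1739  r=-11.6339  x^+=-2.1100  v^+=-3.4003  a^+=-1.2441
step 5: x_pred=-5.3607  r=1.6507  x^+=-4.0434  v^+=-3.4743  a^+=-0.9949

x_post = -4.0434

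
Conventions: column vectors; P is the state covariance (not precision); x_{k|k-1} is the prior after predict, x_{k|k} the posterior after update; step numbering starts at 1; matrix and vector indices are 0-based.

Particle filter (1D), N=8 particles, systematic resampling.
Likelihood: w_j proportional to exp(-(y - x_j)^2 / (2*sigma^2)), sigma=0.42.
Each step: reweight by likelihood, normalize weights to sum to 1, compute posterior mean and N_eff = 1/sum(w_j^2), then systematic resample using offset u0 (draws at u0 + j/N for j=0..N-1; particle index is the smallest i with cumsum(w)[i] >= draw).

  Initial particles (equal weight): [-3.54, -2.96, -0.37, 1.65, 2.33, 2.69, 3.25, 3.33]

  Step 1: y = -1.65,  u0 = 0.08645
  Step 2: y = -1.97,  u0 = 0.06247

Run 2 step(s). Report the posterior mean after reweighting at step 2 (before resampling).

step 1: w=[0.0023, 0.4441, 0.5536, 0.0000, 0.0000, 0.0000, 0.0000, 0.0000]  mean=-1.5276  Neff=1.9854  idx=[1, 1, 1, 2, 2, 2, 2, 2]
step 2: w=[0.3271, 0.3271, 0.3271, 0.0037, 0.0037, 0.0037, 0.0037, 0.0037]  mean=-2.9119  Neff=3.1139  idx=[0, 0, 0, 1, 1, 2, 2, 2]

post_mean = -2.9119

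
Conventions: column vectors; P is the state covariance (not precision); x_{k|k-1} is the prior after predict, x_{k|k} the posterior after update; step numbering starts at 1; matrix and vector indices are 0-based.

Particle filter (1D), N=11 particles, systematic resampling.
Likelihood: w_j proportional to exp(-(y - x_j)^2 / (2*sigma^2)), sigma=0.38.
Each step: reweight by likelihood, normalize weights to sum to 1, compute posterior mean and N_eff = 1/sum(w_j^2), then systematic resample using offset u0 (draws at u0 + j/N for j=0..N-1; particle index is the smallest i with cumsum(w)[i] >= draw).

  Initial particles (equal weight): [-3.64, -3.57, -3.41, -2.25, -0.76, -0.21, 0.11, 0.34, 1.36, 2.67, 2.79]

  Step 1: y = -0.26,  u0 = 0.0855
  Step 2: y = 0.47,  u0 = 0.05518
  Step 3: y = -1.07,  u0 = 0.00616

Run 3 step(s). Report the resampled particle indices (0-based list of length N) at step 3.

step 1: w=[0.0000, 0.0000, 0.0000, 0.0000, 0.1812, 0.4269, 0.2681, 0.1238, 0.0000, 0.0000, 0.0000]  mean=-0.1557  Neff=3.3084  idx=[4, 4, 5, 5, 5, 5, 6, 6, 6, 7, 7]
step 2: w=[0.0011, 0.0011, 0.0437, 0.0437, 0.0437, 0.0437, 0.1382, 0.1382, 0.1382, 0.2042, 0.2042]  mean=0.1460  Neff=6.7415  idx=[3, 5, 6, 7, 7, 8, 9, 9, 9, 10, 10]
step 3: w=[0.4027, 0.4027, 0.0420, 0.0420, 0.0420, 0.0420, 0.0053, 0.0053, 0.0053, 0.0053, 0.0053]  mean=-0.1416  Neff=3.0170  idx=[0, 0, 0, 0, 0, 1, 1, 1, 1, 2, 4]

resampled_idx = [0, 0, 0, 0, 0, 1, 1, 1, 1, 2, 4]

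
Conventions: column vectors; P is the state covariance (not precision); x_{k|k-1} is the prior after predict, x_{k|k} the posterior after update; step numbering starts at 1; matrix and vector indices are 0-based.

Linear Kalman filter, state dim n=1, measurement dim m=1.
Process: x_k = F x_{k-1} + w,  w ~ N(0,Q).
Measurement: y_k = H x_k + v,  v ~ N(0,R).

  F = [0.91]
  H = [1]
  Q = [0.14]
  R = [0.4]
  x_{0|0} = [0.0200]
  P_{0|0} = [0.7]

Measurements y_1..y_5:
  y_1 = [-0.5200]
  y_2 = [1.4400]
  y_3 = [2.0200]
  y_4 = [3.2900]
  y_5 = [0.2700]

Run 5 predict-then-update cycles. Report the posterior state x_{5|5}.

step 1: x^-=[0.0182]  P^-=[0.7197]  S=[1.1197]  K=[0.6428]  nu=[-0.5382]  x^+=[-0.3277]  P^+=[0.2571]
step 2: x^-=[-0.2982]  P^-=[0.3529]  S=[0.7529]  K=[0.4687]  nu=[1.7382]  x^+=[0.5165]  P^+=[0.1875]
step 3: x^-=[0.4700]  P^-=[0.2953]  S=[0.6953]  K=[0.4247]  nu=[1.5500]  x^+=[1.1283]  P^+=[0.1699]
step 4: x^-=[1.0267]  P^-=[0.2807]  S=[0.6807]  K=[0.4123]  nu=[2.2633]  x^+=[1.9600]  P^+=[0.1649]
step 5: x^-=[1.7836]  P^-=[0.2766]  S=[0.6766]  K=[0.4088]  nu=[-1.5136]  x^+=[1.1648]  P^+=[0.1635]

x_post = [1.1648]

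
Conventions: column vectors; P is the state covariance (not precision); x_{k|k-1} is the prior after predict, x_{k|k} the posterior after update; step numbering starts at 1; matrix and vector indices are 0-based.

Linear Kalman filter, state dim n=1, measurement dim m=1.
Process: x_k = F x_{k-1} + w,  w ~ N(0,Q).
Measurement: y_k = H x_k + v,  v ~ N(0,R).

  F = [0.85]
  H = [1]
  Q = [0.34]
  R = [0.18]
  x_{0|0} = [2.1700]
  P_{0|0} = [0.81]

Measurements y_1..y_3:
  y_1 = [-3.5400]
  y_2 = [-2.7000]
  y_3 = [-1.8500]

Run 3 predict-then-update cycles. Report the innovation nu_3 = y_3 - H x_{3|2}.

innov = [0.3388]

step 1: x^-=[1.8445]  P^-=[0.9252]  S=[1.1052]  K=[0.8371]  nu=[-5.3845]  x^+=[-2.6631]  P^+=[0.1507]
step 2: x^-=[-2.2636]  P^-=[0.4489]  S=[0.6289]  K=[0.7138]  nu=[-0.4364]  x^+=[-2.5751]  P^+=[0.1285]
step 3: x^-=[-2.1888]  P^-=[0.4328]  S=[0.6128]  K=[0.7063]  nu=[0.3388]  x^+=[-1.9495]  P^+=[0.1271]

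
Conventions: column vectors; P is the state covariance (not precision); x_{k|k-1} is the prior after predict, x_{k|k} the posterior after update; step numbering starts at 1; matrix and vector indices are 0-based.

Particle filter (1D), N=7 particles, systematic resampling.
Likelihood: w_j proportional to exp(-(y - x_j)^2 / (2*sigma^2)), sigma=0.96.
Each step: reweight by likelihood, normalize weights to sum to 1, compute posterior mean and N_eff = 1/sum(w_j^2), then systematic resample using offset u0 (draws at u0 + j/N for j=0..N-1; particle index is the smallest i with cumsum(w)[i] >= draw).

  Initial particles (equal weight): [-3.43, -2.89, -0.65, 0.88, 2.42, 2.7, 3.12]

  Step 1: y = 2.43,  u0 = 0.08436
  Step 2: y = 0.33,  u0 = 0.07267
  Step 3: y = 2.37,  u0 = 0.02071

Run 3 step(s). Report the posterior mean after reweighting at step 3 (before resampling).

step 1: w=[0.0000, 0.0000, 0.0019, 0.0902, 0.3321, 0.3192, 0.2565]  mean=2.5441  Neff=3.4947  idx=[3, 4, 4, 5, 5, 6, 6]
step 2: w=[0.7316, 0.0806, 0.0806, 0.0409, 0.0409, 0.0126, 0.0126]  mean=1.3339  Neff=1.8117  idx=[0, 0, 0, 0, 0, 1, 3]
step 3: w=[0.0872, 0.0872, 0.0872, 0.0872, 0.0872, 0.2903, 0.2740]  mean=1.8256  Neff=5.0686  idx=[0, 1, 3, 5, 5, 6, 6]

post_mean = 1.8256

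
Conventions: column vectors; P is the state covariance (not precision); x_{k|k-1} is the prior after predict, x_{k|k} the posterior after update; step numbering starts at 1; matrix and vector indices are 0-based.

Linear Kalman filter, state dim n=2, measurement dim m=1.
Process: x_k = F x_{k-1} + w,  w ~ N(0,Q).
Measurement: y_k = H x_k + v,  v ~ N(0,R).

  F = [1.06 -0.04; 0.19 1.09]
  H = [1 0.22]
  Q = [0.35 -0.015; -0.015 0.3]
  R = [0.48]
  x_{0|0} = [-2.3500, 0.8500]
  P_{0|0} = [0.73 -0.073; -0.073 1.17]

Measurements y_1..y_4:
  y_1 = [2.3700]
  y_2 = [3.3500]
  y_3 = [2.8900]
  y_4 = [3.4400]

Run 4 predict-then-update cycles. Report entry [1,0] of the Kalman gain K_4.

step 1: x^-=[-2.5250, 0.4800]  P^-=[1.1783 -0.0028; -0.0028 1.6862]  S=[1.7387]  K=[0.6773; 0.2118]  nu=[4.7894]  x^+=[0.7191, 1.4942]  P^+=[0.3806 -0.2522; -0.2522 1.6082]
step 2: x^-=[0.7024, 1.7653]  P^-=[0.8016 -0.2979; -0.2979 2.1200]  S=[1.2531]  K=[0.5874; 0.1345]  nu=[2.2592]  x^+=[2.0294, 2.0691]  P^+=[0.3693 -0.3969; -0.3969 2.0974]
step 3: x^-=[2.0684, 2.6409]  P^-=[0.8019 -0.4876; -0.4876 2.6408]  S=[1.1952]  K=[0.5812; 0.0781]  nu=[0.2406]  x^+=[2.2083, 2.6597]  P^+=[0.3982 -0.5419; -0.5419 2.6335]
step 4: x^-=[2.2344, 3.3186]  P^-=[0.8476 -0.6716; -0.6716 3.2188]  S=[1.1879]  K=[0.5891; 0.0308]  nu=[0.4755]  x^+=[2.5145, 3.3333]  P^+=[0.4353 -0.6931; -0.6931 3.2177]

K[1,0] = 0.0308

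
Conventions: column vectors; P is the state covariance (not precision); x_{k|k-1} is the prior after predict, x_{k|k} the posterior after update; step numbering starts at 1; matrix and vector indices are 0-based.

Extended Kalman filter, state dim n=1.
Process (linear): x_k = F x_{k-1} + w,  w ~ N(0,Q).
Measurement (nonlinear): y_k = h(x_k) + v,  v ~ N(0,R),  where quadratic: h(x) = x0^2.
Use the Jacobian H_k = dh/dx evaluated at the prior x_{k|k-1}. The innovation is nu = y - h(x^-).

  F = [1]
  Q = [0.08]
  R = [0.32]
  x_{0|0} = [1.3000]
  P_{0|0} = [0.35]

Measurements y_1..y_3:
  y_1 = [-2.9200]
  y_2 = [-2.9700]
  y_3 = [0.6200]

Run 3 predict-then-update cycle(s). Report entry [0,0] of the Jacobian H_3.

H_jac[0,0] = 0.6329

step 1: x^-=[1.3000]  P^-=[0.4300]  H_jac=[2.6000]  S=[3.2268]  K=[0.3465]  nu=[-4.6100]  x^+=[-0.2972]  P^+=[0.0426]
step 2: x^-=[-0.2972]  P^-=[0.1226]  H_jac=[-0.5945]  S=[0.3633]  K=[-0.2007]  nu=[-3.0584]  x^+=[0.3165]  P^+=[0.1080]
step 3: x^-=[0.3165]  P^-=[0.1880]  H_jac=[0.6329]  S=[0.3953]  K=[0.3010]  nu=[0.5199]  x^+=[0.4729]  P^+=[0.1522]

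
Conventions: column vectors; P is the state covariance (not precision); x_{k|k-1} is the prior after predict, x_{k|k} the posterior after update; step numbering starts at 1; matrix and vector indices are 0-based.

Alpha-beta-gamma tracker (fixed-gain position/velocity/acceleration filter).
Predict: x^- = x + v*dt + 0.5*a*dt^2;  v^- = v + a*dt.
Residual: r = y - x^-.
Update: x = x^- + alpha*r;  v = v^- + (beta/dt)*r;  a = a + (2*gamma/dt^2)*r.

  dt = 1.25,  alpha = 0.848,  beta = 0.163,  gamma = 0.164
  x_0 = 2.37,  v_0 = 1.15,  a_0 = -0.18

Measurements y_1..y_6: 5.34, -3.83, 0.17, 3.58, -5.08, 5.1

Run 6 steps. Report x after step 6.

x_post = 3.0833

step 1: x_pred=3.6669  r=1.6731  x^+=5.0857  v^+=1.1432  a^+=0.1712
step 2: x_pred=6.6484  r=-10.4784  x^+=-2.2373  v^+=-0.0092  a^+=-2.0284
step 3: x_pred=-3.8335  r=4.0035  x^+=-0.4385  v^+=-2.0226  a^+=-1.1880
step 4: x_pred=-3.8950  r=7.4750  x^+=2.4438  v^+=-2.5329  a^+=0.3811
step 5: x_pred=-0.4246  r=-4.6554  x^+=-4.3724  v^+=-2.6636  a^+=-0.5961
step 6: x_pred=-8.1675  r=13.2675  x^+=3.0833  v^+=-1.6786  a^+=2.1890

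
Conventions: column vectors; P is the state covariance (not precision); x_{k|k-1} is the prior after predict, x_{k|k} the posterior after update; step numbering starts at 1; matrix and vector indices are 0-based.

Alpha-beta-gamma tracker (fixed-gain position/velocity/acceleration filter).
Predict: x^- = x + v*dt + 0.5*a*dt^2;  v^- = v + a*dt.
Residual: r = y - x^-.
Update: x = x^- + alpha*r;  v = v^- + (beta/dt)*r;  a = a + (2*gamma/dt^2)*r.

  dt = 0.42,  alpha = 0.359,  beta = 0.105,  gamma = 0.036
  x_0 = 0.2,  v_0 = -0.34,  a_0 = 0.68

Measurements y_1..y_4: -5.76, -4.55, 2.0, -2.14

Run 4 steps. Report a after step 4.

a_post = 0.7347

step 1: x_pred=0.1172  r=-5.8772  x^+=-1.9927  v^+=-1.5237  a^+=-1.7188
step 2: x_pred=-2.7843  r=-1.7657  x^+=-3.4182  v^+=-2.6870  a^+=-2.4395
step 3: x_pred=-4.7619  r=6.7619  x^+=-2.3344  v^+=-2.0212  a^+=0.3204
step 4: x_pred=-3.1550  r=1.0150  x^+=-2.7906  v^+=-1.6328  a^+=0.7347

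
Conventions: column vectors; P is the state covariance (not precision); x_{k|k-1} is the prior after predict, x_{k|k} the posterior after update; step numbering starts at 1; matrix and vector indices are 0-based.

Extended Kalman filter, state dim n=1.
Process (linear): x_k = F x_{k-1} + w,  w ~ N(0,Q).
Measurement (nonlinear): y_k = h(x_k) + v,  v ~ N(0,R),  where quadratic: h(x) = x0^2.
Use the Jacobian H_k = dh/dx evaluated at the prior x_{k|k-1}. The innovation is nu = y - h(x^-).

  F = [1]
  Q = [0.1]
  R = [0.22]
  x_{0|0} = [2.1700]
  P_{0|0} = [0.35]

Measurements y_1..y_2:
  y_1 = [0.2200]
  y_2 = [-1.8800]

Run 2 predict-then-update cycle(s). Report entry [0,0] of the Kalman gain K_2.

step 1: x^-=[2.1700]  P^-=[0.4500]  H_jac=[4.3400]  S=[8.6960]  K=[0.2246]  nu=[-4.4889]  x^+=[1.1619]  P^+=[0.0114]
step 2: x^-=[1.1619]  P^-=[0.1114]  H_jac=[2.3237]  S=[0.8214]  K=[0.3151]  nu=[-3.2299]  x^+=[0.1441]  P^+=[0.0298]

K[0,0] = 0.3151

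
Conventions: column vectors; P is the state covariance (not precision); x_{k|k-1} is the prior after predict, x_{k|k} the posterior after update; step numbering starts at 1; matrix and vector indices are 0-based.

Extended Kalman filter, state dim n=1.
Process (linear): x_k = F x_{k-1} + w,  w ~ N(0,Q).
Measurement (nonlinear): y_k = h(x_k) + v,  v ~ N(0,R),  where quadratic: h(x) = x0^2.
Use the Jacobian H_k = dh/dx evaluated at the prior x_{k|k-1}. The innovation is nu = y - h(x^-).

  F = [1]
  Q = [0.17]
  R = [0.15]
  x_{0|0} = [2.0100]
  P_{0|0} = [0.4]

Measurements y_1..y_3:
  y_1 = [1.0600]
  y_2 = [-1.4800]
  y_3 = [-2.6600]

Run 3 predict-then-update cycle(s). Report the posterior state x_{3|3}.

x_post = [-0.9398]

step 1: x^-=[2.0100]  P^-=[0.5700]  H_jac=[4.0200]  S=[9.3614]  K=[0.2448]  nu=[-2.9801]  x^+=[1.2806]  P^+=[0.0091]
step 2: x^-=[1.2806]  P^-=[0.1791]  H_jac=[2.5611]  S=[1.3250]  K=[0.3463]  nu=[-3.1198]  x^+=[0.2003]  P^+=[0.0203]
step 3: x^-=[0.2003]  P^-=[0.1903]  H_jac=[0.4006]  S=[0.1805]  K=[0.4222]  nu=[-2.7001]  x^+=[-0.9398]  P^+=[0.1581]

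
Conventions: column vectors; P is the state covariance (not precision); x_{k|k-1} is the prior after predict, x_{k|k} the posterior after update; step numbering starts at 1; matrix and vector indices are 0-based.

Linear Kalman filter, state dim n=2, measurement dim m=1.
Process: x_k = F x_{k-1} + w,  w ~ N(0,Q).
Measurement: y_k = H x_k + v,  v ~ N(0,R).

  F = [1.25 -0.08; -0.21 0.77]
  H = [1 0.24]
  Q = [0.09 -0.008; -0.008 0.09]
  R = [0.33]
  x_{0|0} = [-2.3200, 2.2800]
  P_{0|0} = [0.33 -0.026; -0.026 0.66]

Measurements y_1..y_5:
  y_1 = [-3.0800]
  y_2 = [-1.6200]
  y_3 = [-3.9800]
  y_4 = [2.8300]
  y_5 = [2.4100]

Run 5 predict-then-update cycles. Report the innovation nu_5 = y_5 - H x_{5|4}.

step 1: x^-=[-3.0824, 2.2428]  P^-=[0.6150 -0.1607; -0.1607 0.5043]  S=[0.8969]  K=[0.6427; -0.0443]  nu=[-0.5359]  x^+=[-3.4268, 2.2665]  P^+=[0.2445 -0.1352; -0.1352 0.5025]
step 2: x^-=[-4.4648, 2.4649]  P^-=[0.5024 -0.2356; -0.2356 0.4425]  S=[0.7448]  K=[0.5986; -0.1737]  nu=[2.2533]  x^+=[-3.1160, 2.0734]  P^+=[0.2355 -0.1581; -0.1581 0.4200]
step 3: x^-=[-4.0609, 2.2509]  P^-=[0.4923 -0.2505; -0.2505 0.4005]  S=[0.7251]  K=[0.5960; -0.2130]  nu=[-0.4593]  x^+=[-4.3346, 2.3487]  P^+=[0.2347 -0.1585; -0.1585 0.3676]
step 4: x^-=[-5.6062, 2.7188]  P^-=[0.4908 -0.2475; -0.2475 0.3696]  S=[0.7233]  K=[0.5964; -0.2195]  nu=[7.7837]  x^+=[-0.9637, 1.0100]  P^+=[0.2335 -0.1528; -0.1528 0.3347]
step 5: x^-=[-1.2854, 0.9801]  P^-=[0.4875 -0.2395; -0.2395 0.3482]  S=[0.7226]  K=[0.5951; -0.2158]  nu=[3.4602]  x^+=[0.7738, 0.2332]  P^+=[0.2316 -0.1467; -0.1467 0.3145]

innov = [3.4602]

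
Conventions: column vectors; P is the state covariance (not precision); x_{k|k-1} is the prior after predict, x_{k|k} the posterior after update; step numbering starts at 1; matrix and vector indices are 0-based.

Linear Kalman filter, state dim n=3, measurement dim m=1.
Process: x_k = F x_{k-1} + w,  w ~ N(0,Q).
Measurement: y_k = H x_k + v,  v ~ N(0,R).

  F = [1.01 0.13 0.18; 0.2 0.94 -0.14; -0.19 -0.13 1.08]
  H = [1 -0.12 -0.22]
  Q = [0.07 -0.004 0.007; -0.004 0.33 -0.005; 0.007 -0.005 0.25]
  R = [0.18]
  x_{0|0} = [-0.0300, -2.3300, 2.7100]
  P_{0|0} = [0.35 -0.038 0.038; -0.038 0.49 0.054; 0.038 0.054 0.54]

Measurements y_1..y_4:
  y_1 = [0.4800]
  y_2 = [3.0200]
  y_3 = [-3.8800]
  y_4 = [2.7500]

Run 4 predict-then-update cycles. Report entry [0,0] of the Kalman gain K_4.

step 1: x^-=[0.1546, -2.5756, 3.2354]  P^-=[0.4592 0.0801 0.0889; 0.0801 0.7569 -0.0870; 0.0889 -0.0870 0.8681]  S=[0.6292]  K=[0.6835; 0.0133; -0.1456]  nu=[0.7281]  x^+=[0.6522, -2.5659, 3.1294]  P^+=[0.1653 0.0743 0.1515; 0.0743 0.7568 -0.0858; 0.1515 -0.0858 0.8548]
step 2: x^-=[0.8885, -2.7196, 3.5894]  P^-=[0.3497 0.1439 0.2672; 0.1439 1.0641 -0.3001; 0.2672 -0.3001 1.2314]  S=[0.4367]  K=[0.6267; 0.1883; 0.0739]  nu=[2.5948]  x^+=[2.5146, -2.2310, 3.7811]  P^+=[0.1782 0.0924 0.2469; 0.0924 1.0486 -0.3062; 0.2469 -0.3062 1.2290]
step 3: x^-=[2.9303, -2.1236, 3.8958]  P^-=[0.4090 0.1470 0.4047; 0.1470 1.3893 -0.6012; 0.4047 -0.6012 1.6968]  S=[0.4461]  K=[0.6778; 0.2523; 0.2320]  nu=[-6.2080]  x^+=[-1.2776, -3.6898, 2.4555]  P^+=[0.2041 0.0707 0.3345; 0.0707 1.3609 -0.6273; 0.3345 -0.6273 1.6728]
step 4: x^-=[-1.3281, -4.0677, 3.3744]  P^-=[0.4662 0.1004 0.5391; 0.1004 1.7464 -1.0135; 0.5391 -1.0135 2.2739]  S=[0.4666]  K=[0.7192; 0.2438; 0.3438]  nu=[4.3323]  x^+=[1.7875, -3.0113, 4.8637]  P^+=[0.2249 0.0185 0.4237; 0.0185 1.7187 -1.0526; 0.4237 -1.0526 2.2188]

K[0,0] = 0.7192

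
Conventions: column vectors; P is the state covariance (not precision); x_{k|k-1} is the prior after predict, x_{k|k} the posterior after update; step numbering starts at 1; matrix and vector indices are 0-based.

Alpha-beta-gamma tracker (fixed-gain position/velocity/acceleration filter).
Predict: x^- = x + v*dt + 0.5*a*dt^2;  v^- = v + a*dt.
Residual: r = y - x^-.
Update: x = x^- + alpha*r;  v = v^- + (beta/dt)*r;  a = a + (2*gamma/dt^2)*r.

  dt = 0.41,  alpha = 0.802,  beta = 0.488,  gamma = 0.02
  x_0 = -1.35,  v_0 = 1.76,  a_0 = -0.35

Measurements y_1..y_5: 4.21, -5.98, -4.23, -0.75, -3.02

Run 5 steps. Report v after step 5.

v_post = -0.4569

step 1: x_pred=-0.6578  r=4.8678  x^+=3.2462  v^+=7.4104  a^+=0.8083
step 2: x_pred=6.3524  r=-12.3324  x^+=-3.5382  v^+=-6.9367  a^+=-2.1262
step 3: x_pred=-6.5610  r=2.3310  x^+=-4.6915  v^+=-5.0341  a^+=-1.5716
step 4: x_pred=-6.8876  r=6.1376  x^+=-1.9652  v^+=1.6268  a^+=-0.1111
step 5: x_pred=-1.3076  r=-1.7124  x^+=-2.6809  v^+=-0.4569  a^+=-0.5186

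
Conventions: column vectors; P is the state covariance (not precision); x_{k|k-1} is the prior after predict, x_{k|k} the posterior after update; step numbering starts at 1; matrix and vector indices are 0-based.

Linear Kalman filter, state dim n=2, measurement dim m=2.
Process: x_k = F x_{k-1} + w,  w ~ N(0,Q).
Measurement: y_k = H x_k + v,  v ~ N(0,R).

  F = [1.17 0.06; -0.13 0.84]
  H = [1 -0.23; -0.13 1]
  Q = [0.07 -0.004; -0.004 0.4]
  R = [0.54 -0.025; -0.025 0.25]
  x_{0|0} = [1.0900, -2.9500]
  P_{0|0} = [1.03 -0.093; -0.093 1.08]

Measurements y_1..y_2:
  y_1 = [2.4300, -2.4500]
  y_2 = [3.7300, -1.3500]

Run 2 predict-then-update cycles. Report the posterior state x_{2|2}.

step 1: x^-=[1.0983, -2.6197]  P^-=[1.4708 -0.1969; -0.1969 1.1998]  S=[2.1648 -0.6949; -0.6949 1.5258]  K=[0.7246 0.0757; 0.0461 0.8241]  nu=[0.7292, 0.3125]  x^+=[1.6503, -2.3286]  P^+=[0.4016 0.0530; 0.0530 0.2118]
step 2: x^-=[1.7911, -2.1705]  P^-=[0.6279 -0.0027; -0.0027 0.5446]  S=[1.1980 -0.2347; -0.2347 0.8059]  K=[0.5347 0.0510; 0.0272 0.6841]  nu=[1.4396, 1.0534]  x^+=[2.6146, -1.4107]  P^+=[0.2962 0.0379; 0.0379 0.1753]

x_post = [2.6146, -1.4107]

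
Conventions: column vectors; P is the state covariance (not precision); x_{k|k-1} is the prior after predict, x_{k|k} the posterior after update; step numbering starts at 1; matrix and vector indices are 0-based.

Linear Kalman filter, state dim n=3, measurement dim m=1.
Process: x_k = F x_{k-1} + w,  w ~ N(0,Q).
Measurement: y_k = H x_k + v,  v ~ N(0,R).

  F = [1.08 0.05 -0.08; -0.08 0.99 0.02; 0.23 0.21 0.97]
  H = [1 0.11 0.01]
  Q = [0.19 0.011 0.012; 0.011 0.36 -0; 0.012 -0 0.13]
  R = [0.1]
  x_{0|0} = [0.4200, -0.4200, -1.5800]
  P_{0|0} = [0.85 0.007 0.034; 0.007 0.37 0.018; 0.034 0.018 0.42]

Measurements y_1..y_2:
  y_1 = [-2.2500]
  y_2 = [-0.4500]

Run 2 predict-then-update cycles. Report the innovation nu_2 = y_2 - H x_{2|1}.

innov = [1.5993]

step 1: x^-=[0.5590, -0.4810, -1.5242]  P^-=[1.1798 -0.0378 0.2317; -0.0378 0.7277 0.0858; 0.2317 0.0858 0.6096]  S=[1.2852]  K=[0.9166; 0.0335; 0.1923]  nu=[-2.7408]  x^+=[-1.9532, -0.5729, -2.0514]  P^+=[0.1001 -0.0773 0.0051; -0.0773 0.7263 0.0775; 0.0051 0.0775 0.5621]
step 2: x^-=[-1.9740, -0.4520, -2.5594]  P^-=[0.3023 -0.0509 -0.0099; -0.0509 1.0880 0.2181; -0.0099 0.2181 0.7226]  S=[0.4047]  K=[0.7331; 0.1754; 0.0528]  nu=[1.5993]  x^+=[-0.8016, -0.1714, -2.4750]  P^+=[0.0849 -0.1029 -0.0255; -0.1029 1.0755 0.2144; -0.0255 0.2144 0.7214]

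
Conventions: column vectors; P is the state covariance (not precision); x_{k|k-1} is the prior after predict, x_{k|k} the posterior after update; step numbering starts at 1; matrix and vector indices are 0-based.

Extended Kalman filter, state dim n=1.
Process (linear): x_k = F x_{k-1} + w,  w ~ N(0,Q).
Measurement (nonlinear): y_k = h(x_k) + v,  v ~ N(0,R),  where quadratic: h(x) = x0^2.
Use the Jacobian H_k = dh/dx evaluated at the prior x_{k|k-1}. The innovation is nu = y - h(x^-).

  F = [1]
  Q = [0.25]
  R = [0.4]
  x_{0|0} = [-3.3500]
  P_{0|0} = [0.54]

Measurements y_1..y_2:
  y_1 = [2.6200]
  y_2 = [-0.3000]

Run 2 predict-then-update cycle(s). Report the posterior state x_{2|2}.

step 1: x^-=[-3.3500]  P^-=[0.7900]  H_jac=[-6.7000]  S=[35.8631]  K=[-0.1476]  nu=[-8.6025]  x^+=[-2.0804]  P^+=[0.0088]
step 2: x^-=[-2.0804]  P^-=[0.2588]  H_jac=[-4.1607]  S=[4.8805]  K=[-0.2206]  nu=[-4.6279]  x^+=[-1.0592]  P^+=[0.0212]

x_post = [-1.0592]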